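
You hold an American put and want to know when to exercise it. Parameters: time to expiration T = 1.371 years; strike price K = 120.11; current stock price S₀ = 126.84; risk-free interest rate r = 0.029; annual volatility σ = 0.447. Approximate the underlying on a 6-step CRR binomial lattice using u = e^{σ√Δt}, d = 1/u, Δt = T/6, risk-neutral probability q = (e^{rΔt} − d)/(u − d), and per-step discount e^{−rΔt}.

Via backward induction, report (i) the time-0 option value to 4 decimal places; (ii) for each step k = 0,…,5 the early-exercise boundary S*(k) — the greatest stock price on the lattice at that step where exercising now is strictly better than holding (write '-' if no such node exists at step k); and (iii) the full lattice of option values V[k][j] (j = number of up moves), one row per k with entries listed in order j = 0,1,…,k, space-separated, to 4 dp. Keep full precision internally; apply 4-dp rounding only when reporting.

price = 19.8830
boundary = - - - 66.8136 53.9594 66.8136
tree:
19.8830
28.6809 9.9331
39.9550 15.9766 3.0446
53.2964 25.0076 5.6992 0.0000
66.1506 37.6416 10.6682 0.0000 0.0000
76.5317 53.2964 19.9694 0.0000 0.0000 0.0000
84.9156 66.1506 37.3802 0.0000 0.0000 0.0000 0.0000

Δt=0.22850, u=1.23822, d=0.80761, q=0.46222, disc=e^(-rΔt)=0.99340
k=6 terminal: V=max(K-S,0) → 84.9156 66.1506 37.3802 0.0000 0.0000 0.0000 0.0000
k=5: j=0 S=43.5783 intr=76.5317 cont=75.7384 V=76.5317[EX]; j=1 S=66.8136 intr=53.2964 cont=52.5032 V=53.2964[EX]; j=2 S=102.4375 intr=17.6725 cont=19.9694 V=19.9694[hold]; j=3 S=157.0556 intr=0.0000 cont=0.0000 V=0.0000[hold]; j=4 S=240.7952 intr=0.0000 cont=0.0000 V=0.0000[hold]; j=5 S=369.1835 intr=0.0000 cont=0.0000 V=0.0000[hold]  S*(5)=66.8136
k=4: j=0 S=53.9594 intr=66.1506 cont=65.3573 V=66.1506[EX]; j=1 S=82.7298 intr=37.3802 cont=37.6416 V=37.6416[hold]; j=2 S=126.8400 intr=0.0000 cont=10.6682 V=10.6682[hold]; j=3 S=194.4691 intr=0.0000 cont=0.0000 V=0.0000[hold]; j=4 S=298.1571 intr=0.0000 cont=0.0000 V=0.0000[hold]  S*(4)=53.9594
k=3: j=0 S=66.8136 intr=53.2964 cont=52.6232 V=53.2964[EX]; j=1 S=102.4375 intr=17.6725 cont=25.0076 V=25.0076[hold]; j=2 S=157.0556 intr=0.0000 cont=5.6992 V=5.6992[hold]; j=3 S=240.7952 intr=0.0000 cont=0.0000 V=0.0000[hold]  S*(3)=66.8136
k=2: j=0 S=82.7298 intr=37.3802 cont=39.9550 V=39.9550[hold]; j=1 S=126.8400 intr=0.0000 cont=15.9766 V=15.9766[hold]; j=2 S=194.4691 intr=0.0000 cont=3.0446 V=3.0446[hold]  S*(2)=-
k=1: j=0 S=102.4375 intr=17.6725 cont=28.6809 V=28.6809[hold]; j=1 S=157.0556 intr=0.0000 cont=9.9331 V=9.9331[hold]  S*(1)=-
k=0: j=0 S=126.8400 intr=0.0000 cont=19.8830 V=19.8830[hold]  S*(0)=-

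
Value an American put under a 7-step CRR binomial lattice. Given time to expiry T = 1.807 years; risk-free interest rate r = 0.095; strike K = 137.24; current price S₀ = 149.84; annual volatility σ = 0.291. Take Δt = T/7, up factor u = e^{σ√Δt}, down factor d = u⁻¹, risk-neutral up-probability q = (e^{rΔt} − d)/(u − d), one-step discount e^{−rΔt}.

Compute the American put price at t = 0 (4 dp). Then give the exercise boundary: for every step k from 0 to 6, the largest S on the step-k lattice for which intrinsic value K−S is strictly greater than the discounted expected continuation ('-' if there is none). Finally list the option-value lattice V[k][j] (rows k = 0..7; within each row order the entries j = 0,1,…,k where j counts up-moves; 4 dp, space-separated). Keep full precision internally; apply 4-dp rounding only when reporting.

Δt=0.25814  u=1.15934  d=0.86256  q=0.54676  discount=0.97577
step 7 (expiry): payoffs max(K−S,0) = 84.0104 65.6958 41.0797 7.9940 0.0000 0.0000 0.0000 0.0000
step 6: (k=6,j=0): S=61.7111, (K−S)⁺=75.5289, hold=72.2042 ⇒ V=75.5289 exercise | (k=6,j=1): S=82.9440, (K−S)⁺=54.2960, hold=50.9713 ⇒ V=54.2960 exercise | (k=6,j=2): S=111.4824, (K−S)⁺=25.7576, hold=22.4329 ⇒ V=25.7576 exercise | (k=6,j=3): S=149.8400, (K−S)⁺=0.0000, hold=3.5354 ⇒ V=3.5354 continue | (k=6,j=4): S=201.3952, (K−S)⁺=0.0000, hold=0.0000 ⇒ V=0.0000 continue | (k=6,j=5): S=270.6890, (K−S)⁺=0.0000, hold=0.0000 ⇒ V=0.0000 continue | (k=6,j=6): S=363.8245, (K−S)⁺=0.0000, hold=0.0000 ⇒ V=0.0000 continue  boundary S*=111.4824
step 5: (k=5,j=0): S=71.5442, (K−S)⁺=65.6958, hold=62.3711 ⇒ V=65.6958 exercise | (k=5,j=1): S=96.1603, (K−S)⁺=41.0797, hold=37.7550 ⇒ V=41.0797 exercise | (k=5,j=2): S=129.2460, (K−S)⁺=7.9940, hold=13.2778 ⇒ V=13.2778 continue | (k=5,j=3): S=173.7155, (K−S)⁺=0.0000, hold=1.5636 ⇒ V=1.5636 continue | (k=5,j=4): S=233.4855, (K−S)⁺=0.0000, hold=0.0000 ⇒ V=0.0000 continue | (k=5,j=5): S=313.8204, (K−S)⁺=0.0000, hold=0.0000 ⇒ V=0.0000 continue  boundary S*=96.1603
step 4: (k=4,j=0): S=82.9440, (K−S)⁺=54.2960, hold=50.9713 ⇒ V=54.2960 exercise | (k=4,j=1): S=111.4824, (K−S)⁺=25.7576, hold=25.2519 ⇒ V=25.7576 exercise | (k=4,j=2): S=149.8400, (K−S)⁺=0.0000, hold=6.7065 ⇒ V=6.7065 continue | (k=4,j=3): S=201.3952, (K−S)⁺=0.0000, hold=0.6915 ⇒ V=0.6915 continue | (k=4,j=4): S=270.6890, (K−S)⁺=0.0000, hold=0.0000 ⇒ V=0.0000 continue  boundary S*=111.4824
step 3: (k=3,j=0): S=96.1603, (K−S)⁺=41.0797, hold=37.7550 ⇒ V=41.0797 exercise | (k=3,j=1): S=129.2460, (K−S)⁺=7.9940, hold=14.9696 ⇒ V=14.9696 continue | (k=3,j=2): S=173.7155, (K−S)⁺=0.0000, hold=3.3349 ⇒ V=3.3349 continue | (k=3,j=3): S=233.4855, (K−S)⁺=0.0000, hold=0.3058 ⇒ V=0.3058 continue  boundary S*=96.1603
step 2: (k=2,j=0): S=111.4824, (K−S)⁺=25.7576, hold=26.1545 ⇒ V=26.1545 continue | (k=2,j=1): S=149.8400, (K−S)⁺=0.0000, hold=8.3997 ⇒ V=8.3997 continue | (k=2,j=2): S=201.3952, (K−S)⁺=0.0000, hold=1.6381 ⇒ V=1.6381 continue  boundary S*=-
step 1: (k=1,j=0): S=129.2460, (K−S)⁺=7.9940, hold=16.0485 ⇒ V=16.0485 continue | (k=1,j=1): S=173.7155, (K−S)⁺=0.0000, hold=4.5888 ⇒ V=4.5888 continue  boundary S*=-
step 0: (k=0,j=0): S=149.8400, (K−S)⁺=0.0000, hold=9.5458 ⇒ V=9.5458 continue  boundary S*=-

price = 9.5458
boundary = - - - 96.1603 111.4824 96.1603 111.4824
tree:
9.5458
16.0485 4.5888
26.1545 8.3997 1.6381
41.0797 14.9696 3.3349 0.3058
54.2960 25.7576 6.7065 0.6915 0.0000
65.6958 41.0797 13.2778 1.5636 0.0000 0.0000
75.5289 54.2960 25.7576 3.5354 0.0000 0.0000 0.0000
84.0104 65.6958 41.0797 7.9940 0.0000 0.0000 0.0000 0.0000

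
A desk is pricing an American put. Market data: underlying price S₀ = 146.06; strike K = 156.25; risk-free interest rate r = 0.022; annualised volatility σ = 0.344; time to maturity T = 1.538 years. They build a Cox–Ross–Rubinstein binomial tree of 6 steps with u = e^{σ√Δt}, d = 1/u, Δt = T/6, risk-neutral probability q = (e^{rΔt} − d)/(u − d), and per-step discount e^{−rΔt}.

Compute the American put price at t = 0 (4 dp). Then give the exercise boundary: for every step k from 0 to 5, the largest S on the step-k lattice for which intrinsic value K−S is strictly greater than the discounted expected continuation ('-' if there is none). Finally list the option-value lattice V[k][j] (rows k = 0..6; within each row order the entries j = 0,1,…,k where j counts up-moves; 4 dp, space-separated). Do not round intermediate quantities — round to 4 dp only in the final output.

Δt=0.25633, u=1.19025, d=0.84016, q=0.47272, disc=e^(-rΔt)=0.99438
k=6 terminal: V=max(K-S,0) → 104.8814 83.4761 53.1512 10.1900 0.0000 0.0000 0.0000
k=5: j=0 S=61.1416 intr=95.1084 cont=94.2297 V=95.1084[EX]; j=1 S=86.6193 intr=69.6307 cont=68.7521 V=69.6307[EX]; j=2 S=122.7135 intr=33.5365 cont=32.6578 V=33.5365[EX]; j=3 S=173.8482 intr=0.0000 cont=5.3427 V=5.3427[hold]; j=4 S=246.2907 intr=0.0000 cont=0.0000 V=0.0000[hold]; j=5 S=348.9200 intr=0.0000 cont=0.0000 V=0.0000[hold]  S*(5)=122.7135
k=4: j=0 S=72.7739 intr=83.4761 cont=82.5974 V=83.4761[EX]; j=1 S=103.0988 intr=53.1512 cont=52.2726 V=53.1512[EX]; j=2 S=146.0600 intr=10.1900 cont=20.0950 V=20.0950[hold]; j=3 S=206.9232 intr=0.0000 cont=2.8013 V=2.8013[hold]; j=4 S=293.1480 intr=0.0000 cont=0.0000 V=0.0000[hold]  S*(4)=103.0988
k=3: j=0 S=86.6193 intr=69.6307 cont=68.7521 V=69.6307[EX]; j=1 S=122.7135 intr=33.5365 cont=37.3138 V=37.3138[hold]; j=2 S=173.8482 intr=0.0000 cont=11.8529 V=11.8529[hold]; j=3 S=246.2907 intr=0.0000 cont=1.4687 V=1.4687[hold]  S*(3)=86.6193
k=2: j=0 S=103.0988 intr=53.1512 cont=54.0482 V=54.0482[hold]; j=1 S=146.0600 intr=10.1900 cont=25.1357 V=25.1357[hold]; j=2 S=206.9232 intr=0.0000 cont=6.9050 V=6.9050[hold]  S*(2)=-
k=1: j=0 S=122.7135 intr=33.5365 cont=40.1535 V=40.1535[hold]; j=1 S=173.8482 intr=0.0000 cont=16.4248 V=16.4248[hold]  S*(1)=-
k=0: j=0 S=146.0600 intr=10.1900 cont=28.7737 V=28.7737[hold]  S*(0)=-

price = 28.7737
boundary = - - - 86.6193 103.0988 122.7135
tree:
28.7737
40.1535 16.4248
54.0482 25.1357 6.9050
69.6307 37.3138 11.8529 1.4687
83.4761 53.1512 20.0950 2.8013 0.0000
95.1084 69.6307 33.5365 5.3427 0.0000 0.0000
104.8814 83.4761 53.1512 10.1900 0.0000 0.0000 0.0000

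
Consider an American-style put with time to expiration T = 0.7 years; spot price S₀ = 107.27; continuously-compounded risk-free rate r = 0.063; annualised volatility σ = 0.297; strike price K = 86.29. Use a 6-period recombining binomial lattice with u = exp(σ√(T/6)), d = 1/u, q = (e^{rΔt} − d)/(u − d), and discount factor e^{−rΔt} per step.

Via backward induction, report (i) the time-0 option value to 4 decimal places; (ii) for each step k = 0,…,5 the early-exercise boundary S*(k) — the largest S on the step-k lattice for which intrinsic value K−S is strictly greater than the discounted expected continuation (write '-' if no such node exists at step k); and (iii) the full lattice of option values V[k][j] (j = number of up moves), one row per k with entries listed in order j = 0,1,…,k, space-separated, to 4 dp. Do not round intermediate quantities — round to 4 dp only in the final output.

price = 1.6315
boundary = - - - - 71.4909 64.5942
tree:
1.6315
2.9439 0.3990
5.2053 0.8220 0.0000
8.9534 1.6932 0.0000 0.0000
14.7991 3.4877 0.0000 0.0000 0.0000
21.6958 7.1844 0.0000 0.0000 0.0000 0.0000
27.9271 14.7991 0.0000 0.0000 0.0000 0.0000 0.0000

Δt=0.11667  u=1.10677  d=0.90353  q=0.51096  discount=0.99268
step 6 (expiry): payoffs max(K−S,0) = 27.9271 14.7991 0.0000 0.0000 0.0000 0.0000 0.0000
step 5: (k=5,j=0): S=64.5942, (K−S)⁺=21.6958, hold=21.0639 ⇒ V=21.6958 exercise | (k=5,j=1): S=79.1239, (K−S)⁺=7.1661, hold=7.1844 ⇒ V=7.1844 continue | (k=5,j=2): S=96.9218, (K−S)⁺=0.0000, hold=0.0000 ⇒ V=0.0000 continue | (k=5,j=3): S=118.7231, (K−S)⁺=0.0000, hold=0.0000 ⇒ V=0.0000 continue | (k=5,j=4): S=145.4283, (K−S)⁺=0.0000, hold=0.0000 ⇒ V=0.0000 continue | (k=5,j=5): S=178.1406, (K−S)⁺=0.0000, hold=0.0000 ⇒ V=0.0000 continue  boundary S*=64.5942
step 4: (k=4,j=0): S=71.4909, (K−S)⁺=14.7991, hold=14.1765 ⇒ V=14.7991 exercise | (k=4,j=1): S=87.5718, (K−S)⁺=0.0000, hold=3.4877 ⇒ V=3.4877 continue | (k=4,j=2): S=107.2700, (K−S)⁺=0.0000, hold=0.0000 ⇒ V=0.0000 continue | (k=4,j=3): S=131.3990, (K−S)⁺=0.0000, hold=0.0000 ⇒ V=0.0000 continue | (k=4,j=4): S=160.9556, (K−S)⁺=0.0000, hold=0.0000 ⇒ V=0.0000 continue  boundary S*=71.4909
step 3: (k=3,j=0): S=79.1239, (K−S)⁺=7.1661, hold=8.9534 ⇒ V=8.9534 continue | (k=3,j=1): S=96.9218, (K−S)⁺=0.0000, hold=1.6932 ⇒ V=1.6932 continue | (k=3,j=2): S=118.7231, (K−S)⁺=0.0000, hold=0.0000 ⇒ V=0.0000 continue | (k=3,j=3): S=145.4283, (K−S)⁺=0.0000, hold=0.0000 ⇒ V=0.0000 continue  boundary S*=-
step 2: (k=2,j=0): S=87.5718, (K−S)⁺=0.0000, hold=5.2053 ⇒ V=5.2053 continue | (k=2,j=1): S=107.2700, (K−S)⁺=0.0000, hold=0.8220 ⇒ V=0.8220 continue | (k=2,j=2): S=131.3990, (K−S)⁺=0.0000, hold=0.0000 ⇒ V=0.0000 continue  boundary S*=-
step 1: (k=1,j=0): S=96.9218, (K−S)⁺=0.0000, hold=2.9439 ⇒ V=2.9439 continue | (k=1,j=1): S=118.7231, (K−S)⁺=0.0000, hold=0.3990 ⇒ V=0.3990 continue  boundary S*=-
step 0: (k=0,j=0): S=107.2700, (K−S)⁺=0.0000, hold=1.6315 ⇒ V=1.6315 continue  boundary S*=-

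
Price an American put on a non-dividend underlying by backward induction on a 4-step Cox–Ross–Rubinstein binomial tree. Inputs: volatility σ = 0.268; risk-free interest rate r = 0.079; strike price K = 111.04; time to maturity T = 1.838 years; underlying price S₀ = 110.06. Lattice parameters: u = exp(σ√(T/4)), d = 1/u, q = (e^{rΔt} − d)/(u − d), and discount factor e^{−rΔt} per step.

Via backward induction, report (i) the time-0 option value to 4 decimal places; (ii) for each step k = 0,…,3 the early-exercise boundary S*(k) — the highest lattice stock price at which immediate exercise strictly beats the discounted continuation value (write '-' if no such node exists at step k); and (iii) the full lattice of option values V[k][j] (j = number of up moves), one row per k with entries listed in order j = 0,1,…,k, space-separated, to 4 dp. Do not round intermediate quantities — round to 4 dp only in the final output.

Δt=0.45950, u=1.19922, d=0.83388, q=0.55589, disc=e^(-rΔt)=0.96435
k=4 terminal: V=max(K-S,0) → 57.8242 34.5094 0.9800 0.0000 0.0000
k=3: j=0 S=63.8172 intr=47.2228 cont=43.2643 V=47.2228[EX]; j=1 S=91.7767 intr=19.2633 cont=15.3048 V=19.2633[EX]; j=2 S=131.9857 intr=0.0000 cont=0.4197 V=0.4197[hold]; j=3 S=189.8109 intr=0.0000 cont=0.0000 V=0.0000[hold]  S*(3)=91.7767
k=2: j=0 S=76.5306 intr=34.5094 cont=30.5509 V=34.5094[EX]; j=1 S=110.0600 intr=0.9800 cont=8.4750 V=8.4750[hold]; j=2 S=158.2793 intr=0.0000 cont=0.1797 V=0.1797[hold]  S*(2)=76.5306
k=1: j=0 S=91.7767 intr=19.2633 cont=19.3227 V=19.3227[hold]; j=1 S=131.9857 intr=0.0000 cont=3.7260 V=3.7260[hold]  S*(1)=-
k=0: j=0 S=110.0600 intr=0.9800 cont=10.2728 V=10.2728[hold]  S*(0)=-

price = 10.2728
boundary = - - 76.5306 91.7767
tree:
10.2728
19.3227 3.7260
34.5094 8.4750 0.1797
47.2228 19.2633 0.4197 0.0000
57.8242 34.5094 0.9800 0.0000 0.0000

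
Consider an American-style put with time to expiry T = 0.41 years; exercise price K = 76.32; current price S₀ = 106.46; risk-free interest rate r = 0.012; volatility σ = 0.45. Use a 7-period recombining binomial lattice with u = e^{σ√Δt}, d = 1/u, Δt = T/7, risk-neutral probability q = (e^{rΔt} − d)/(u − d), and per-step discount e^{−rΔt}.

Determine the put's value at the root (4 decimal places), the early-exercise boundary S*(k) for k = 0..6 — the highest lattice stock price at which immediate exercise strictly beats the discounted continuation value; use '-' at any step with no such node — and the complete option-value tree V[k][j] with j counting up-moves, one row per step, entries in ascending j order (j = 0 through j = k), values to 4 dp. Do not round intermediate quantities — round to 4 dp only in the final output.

Δt=0.05857, u=1.11506, d=0.89681, q=0.47602, disc=e^(-rΔt)=0.99930
k=7 terminal: V=max(K-S,0) → 26.6490 14.5613 0.0000 0.0000 0.0000 0.0000 0.0000 0.0000
k=6: j=0 S=55.3861 intr=20.9339 cont=20.8803 V=20.9339[EX]; j=1 S=68.8646 intr=7.4554 cont=7.6244 V=7.6244[hold]; j=2 S=85.6231 intr=0.0000 cont=0.0000 V=0.0000[hold]; j=3 S=106.4600 intr=0.0000 cont=0.0000 V=0.0000[hold]; j=4 S=132.3676 intr=0.0000 cont=0.0000 V=0.0000[hold]; j=5 S=164.5800 intr=0.0000 cont=0.0000 V=0.0000[hold]; j=6 S=204.6315 intr=0.0000 cont=0.0000 V=0.0000[hold]  S*(6)=55.3861
k=5: j=0 S=61.7587 intr=14.5613 cont=14.5881 V=14.5881[hold]; j=1 S=76.7880 intr=0.0000 cont=3.9922 V=3.9922[hold]; j=2 S=95.4748 intr=0.0000 cont=0.0000 V=0.0000[hold]; j=3 S=118.7091 intr=0.0000 cont=0.0000 V=0.0000[hold]; j=4 S=147.5977 intr=0.0000 cont=0.0000 V=0.0000[hold]; j=5 S=183.5164 intr=0.0000 cont=0.0000 V=0.0000[hold]  S*(5)=-
k=4: j=0 S=68.8646 intr=7.4554 cont=9.5375 V=9.5375[hold]; j=1 S=85.6231 intr=0.0000 cont=2.0904 V=2.0904[hold]; j=2 S=106.4600 intr=0.0000 cont=0.0000 V=0.0000[hold]; j=3 S=132.3676 intr=0.0000 cont=0.0000 V=0.0000[hold]; j=4 S=164.5800 intr=0.0000 cont=0.0000 V=0.0000[hold]  S*(4)=-
k=3: j=0 S=76.7880 intr=0.0000 cont=5.9883 V=5.9883[hold]; j=1 S=95.4748 intr=0.0000 cont=1.0945 V=1.0945[hold]; j=2 S=118.7091 intr=0.0000 cont=0.0000 V=0.0000[hold]; j=3 S=147.5977 intr=0.0000 cont=0.0000 V=0.0000[hold]  S*(3)=-
k=2: j=0 S=85.6231 intr=0.0000 cont=3.6562 V=3.6562[hold]; j=1 S=106.4600 intr=0.0000 cont=0.5731 V=0.5731[hold]; j=2 S=132.3676 intr=0.0000 cont=0.0000 V=0.0000[hold]  S*(2)=-
k=1: j=0 S=95.4748 intr=0.0000 cont=2.1870 V=2.1870[hold]; j=1 S=118.7091 intr=0.0000 cont=0.3001 V=0.3001[hold]  S*(1)=-
k=0: j=0 S=106.4600 intr=0.0000 cont=1.2879 V=1.2879[hold]  S*(0)=-

price = 1.2879
boundary = - - - - - - 55.3861
tree:
1.2879
2.1870 0.3001
3.6562 0.5731 0.0000
5.9883 1.0945 0.0000 0.0000
9.5375 2.0904 0.0000 0.0000 0.0000
14.5881 3.9922 0.0000 0.0000 0.0000 0.0000
20.9339 7.6244 0.0000 0.0000 0.0000 0.0000 0.0000
26.6490 14.5613 0.0000 0.0000 0.0000 0.0000 0.0000 0.0000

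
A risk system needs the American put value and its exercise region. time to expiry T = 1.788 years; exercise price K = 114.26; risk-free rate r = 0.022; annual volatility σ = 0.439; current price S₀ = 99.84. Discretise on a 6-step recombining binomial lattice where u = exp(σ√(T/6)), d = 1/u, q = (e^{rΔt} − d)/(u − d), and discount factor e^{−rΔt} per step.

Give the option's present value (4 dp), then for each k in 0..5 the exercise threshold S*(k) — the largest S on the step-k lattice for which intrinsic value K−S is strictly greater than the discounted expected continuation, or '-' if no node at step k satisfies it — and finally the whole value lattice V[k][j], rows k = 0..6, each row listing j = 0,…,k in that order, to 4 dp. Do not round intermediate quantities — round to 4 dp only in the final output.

Δt=0.29800  u=1.27080  d=0.78691  q=0.45397  discount=0.99347
step 6 (expiry): payoffs max(K−S,0) = 90.5550 75.9780 52.4371 14.4200 0.0000 0.0000 0.0000
step 5: (k=5,j=0): S=30.1243, (K−S)⁺=84.1357, hold=83.3891 ⇒ V=84.1357 exercise | (k=5,j=1): S=48.6488, (K−S)⁺=65.6112, hold=64.8646 ⇒ V=65.6112 exercise | (k=5,j=2): S=78.5646, (K−S)⁺=35.6954, hold=34.9487 ⇒ V=35.6954 exercise | (k=5,j=3): S=126.8768, (K−S)⁺=0.0000, hold=7.8224 ⇒ V=7.8224 continue | (k=5,j=4): S=204.8977, (K−S)⁺=0.0000, hold=0.0000 ⇒ V=0.0000 continue | (k=5,j=5): S=330.8965, (K−S)⁺=0.0000, hold=0.0000 ⇒ V=0.0000 continue  boundary S*=78.5646
step 4: (k=4,j=0): S=38.2820, (K−S)⁺=75.9780, hold=75.2314 ⇒ V=75.9780 exercise | (k=4,j=1): S=61.8229, (K−S)⁺=52.4371, hold=51.6904 ⇒ V=52.4371 exercise | (k=4,j=2): S=99.8400, (K−S)⁺=14.4200, hold=22.8914 ⇒ V=22.8914 continue | (k=4,j=3): S=161.2351, (K−S)⁺=0.0000, hold=4.2434 ⇒ V=4.2434 continue | (k=4,j=4): S=260.3842, (K−S)⁺=0.0000, hold=0.0000 ⇒ V=0.0000 continue  boundary S*=61.8229
step 3: (k=3,j=0): S=48.6488, (K−S)⁺=65.6112, hold=64.8646 ⇒ V=65.6112 exercise | (k=3,j=1): S=78.5646, (K−S)⁺=35.6954, hold=38.7693 ⇒ V=38.7693 continue | (k=3,j=2): S=126.8768, (K−S)⁺=0.0000, hold=14.3316 ⇒ V=14.3316 continue | (k=3,j=3): S=204.8977, (K−S)⁺=0.0000, hold=2.3019 ⇒ V=2.3019 continue  boundary S*=48.6488
step 2: (k=2,j=0): S=61.8229, (K−S)⁺=52.4371, hold=53.0768 ⇒ V=53.0768 continue | (k=2,j=1): S=99.8400, (K−S)⁺=14.4200, hold=27.4946 ⇒ V=27.4946 continue | (k=2,j=2): S=161.2351, (K−S)⁺=0.0000, hold=8.8125 ⇒ V=8.8125 continue  boundary S*=-
step 1: (k=1,j=0): S=78.5646, (K−S)⁺=35.6954, hold=41.1924 ⇒ V=41.1924 continue | (k=1,j=1): S=126.8768, (K−S)⁺=0.0000, hold=18.8893 ⇒ V=18.8893 continue  boundary S*=-
step 0: (k=0,j=0): S=99.8400, (K−S)⁺=14.4200, hold=30.8645 ⇒ V=30.8645 continue  boundary S*=-

price = 30.8645
boundary = - - - 48.6488 61.8229 78.5646
tree:
30.8645
41.1924 18.8893
53.0768 27.4946 8.8125
65.6112 38.7693 14.3316 2.3019
75.9780 52.4371 22.8914 4.2434 0.0000
84.1357 65.6112 35.6954 7.8224 0.0000 0.0000
90.5550 75.9780 52.4371 14.4200 0.0000 0.0000 0.0000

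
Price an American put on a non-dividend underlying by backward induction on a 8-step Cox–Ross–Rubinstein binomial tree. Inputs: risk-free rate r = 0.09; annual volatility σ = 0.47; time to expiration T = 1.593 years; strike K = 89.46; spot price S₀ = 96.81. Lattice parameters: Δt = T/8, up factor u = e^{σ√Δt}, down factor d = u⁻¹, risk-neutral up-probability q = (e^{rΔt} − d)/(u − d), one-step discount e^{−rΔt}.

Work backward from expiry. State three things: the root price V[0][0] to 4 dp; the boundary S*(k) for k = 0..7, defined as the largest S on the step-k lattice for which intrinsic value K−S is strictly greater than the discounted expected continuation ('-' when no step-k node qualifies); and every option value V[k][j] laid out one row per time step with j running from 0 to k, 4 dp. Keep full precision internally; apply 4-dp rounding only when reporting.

Δt=0.19912, u=1.23335, d=0.81080, q=0.49055, disc=e^(-rΔt)=0.98224
k=8 terminal: V=max(K-S,0) → 71.3781 61.9549 47.6210 25.8170 0.0000 0.0000 0.0000 0.0000 0.0000
k=7: j=0 S=22.3012 intr=67.1588 cont=65.5699 V=67.1588[EX]; j=1 S=33.9232 intr=55.5368 cont=53.9478 V=55.5368[EX]; j=2 S=51.6020 intr=37.8580 cont=36.2691 V=37.8580[EX]; j=3 S=78.4938 intr=10.9662 cont=12.9187 V=12.9187[hold]; j=4 S=119.4001 intr=0.0000 cont=0.0000 V=0.0000[hold]; j=5 S=181.6244 intr=0.0000 cont=0.0000 V=0.0000[hold]; j=6 S=276.2761 intr=0.0000 cont=0.0000 V=0.0000[hold]; j=7 S=420.2547 intr=0.0000 cont=0.0000 V=0.0000[hold]  S*(7)=51.6020
k=6: j=0 S=27.5051 intr=61.9549 cont=60.3660 V=61.9549[EX]; j=1 S=41.8390 intr=47.6210 cont=46.0320 V=47.6210[EX]; j=2 S=63.6430 intr=25.8170 cont=25.1688 V=25.8170[EX]; j=3 S=96.8100 intr=0.0000 cont=6.4645 V=6.4645[hold]; j=4 S=147.2616 intr=0.0000 cont=0.0000 V=0.0000[hold]; j=5 S=224.0055 intr=0.0000 cont=0.0000 V=0.0000[hold]; j=6 S=340.7438 intr=0.0000 cont=0.0000 V=0.0000[hold]  S*(6)=63.6430
k=5: j=0 S=33.9232 intr=55.5368 cont=53.9478 V=55.5368[EX]; j=1 S=51.6020 intr=37.8580 cont=36.2691 V=37.8580[EX]; j=2 S=78.4938 intr=10.9662 cont=16.0336 V=16.0336[hold]; j=3 S=119.4001 intr=0.0000 cont=3.2348 V=3.2348[hold]; j=4 S=181.6244 intr=0.0000 cont=0.0000 V=0.0000[hold]; j=5 S=276.2761 intr=0.0000 cont=0.0000 V=0.0000[hold]  S*(5)=51.6020
k=4: j=0 S=41.8390 intr=47.6210 cont=46.0320 V=47.6210[EX]; j=1 S=63.6430 intr=25.8170 cont=26.6697 V=26.6697[hold]; j=2 S=96.8100 intr=0.0000 cont=9.5818 V=9.5818[hold]; j=3 S=147.2616 intr=0.0000 cont=1.6187 V=1.6187[hold]; j=4 S=224.0055 intr=0.0000 cont=0.0000 V=0.0000[hold]  S*(4)=41.8390
k=3: j=0 S=51.6020 intr=37.8580 cont=36.6800 V=37.8580[EX]; j=1 S=78.4938 intr=10.9662 cont=17.9624 V=17.9624[hold]; j=2 S=119.4001 intr=0.0000 cont=5.5747 V=5.5747[hold]; j=3 S=181.6244 intr=0.0000 cont=0.8100 V=0.8100[hold]  S*(3)=51.6020
k=2: j=0 S=63.6430 intr=25.8170 cont=27.5991 V=27.5991[hold]; j=1 S=96.8100 intr=0.0000 cont=11.6744 V=11.6744[hold]; j=2 S=147.2616 intr=0.0000 cont=3.1798 V=3.1798[hold]  S*(2)=-
k=1: j=0 S=78.4938 intr=10.9662 cont=19.4357 V=19.4357[hold]; j=1 S=119.4001 intr=0.0000 cont=7.3740 V=7.3740[hold]  S*(1)=-
k=0: j=0 S=96.8100 intr=0.0000 cont=13.2787 V=13.2787[hold]  S*(0)=-

price = 13.2787
boundary = - - - 51.6020 41.8390 51.6020 63.6430 51.6020
tree:
13.2787
19.4357 7.3740
27.5991 11.6744 3.1798
37.8580 17.9624 5.5747 0.8100
47.6210 26.6697 9.5818 1.6187 0.0000
55.5368 37.8580 16.0336 3.2348 0.0000 0.0000
61.9549 47.6210 25.8170 6.4645 0.0000 0.0000 0.0000
67.1588 55.5368 37.8580 12.9187 0.0000 0.0000 0.0000 0.0000
71.3781 61.9549 47.6210 25.8170 0.0000 0.0000 0.0000 0.0000 0.0000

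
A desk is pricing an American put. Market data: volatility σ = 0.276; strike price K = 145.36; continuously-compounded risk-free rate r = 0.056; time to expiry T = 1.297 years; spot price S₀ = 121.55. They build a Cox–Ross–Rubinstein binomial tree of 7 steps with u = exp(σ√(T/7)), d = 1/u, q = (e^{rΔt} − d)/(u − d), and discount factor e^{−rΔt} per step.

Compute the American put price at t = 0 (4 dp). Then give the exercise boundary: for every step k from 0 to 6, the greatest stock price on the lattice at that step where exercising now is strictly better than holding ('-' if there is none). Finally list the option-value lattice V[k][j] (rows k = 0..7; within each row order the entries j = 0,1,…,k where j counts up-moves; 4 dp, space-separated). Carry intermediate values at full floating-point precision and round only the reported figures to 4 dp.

price = 26.8666
boundary = - 107.9342 95.8437 107.9342 95.8437 107.9342 121.5500
tree:
26.8666
37.4258 17.4327
49.5163 26.0250 9.6663
60.2526 37.4258 15.7786 4.0860
69.7861 49.5163 24.8773 7.5000 0.9425
78.2517 60.2526 37.4258 13.5232 1.9600 0.0000
85.7691 69.7861 49.5163 23.8100 4.0760 0.0000 0.0000
92.4443 78.2517 60.2526 37.4258 8.4766 0.0000 0.0000 0.0000

Δt=0.18529, u=1.12615, d=0.88798, q=0.51413, disc=e^(-rΔt)=0.98968
k=7 terminal: V=max(K-S,0) → 92.4443 78.2517 60.2526 37.4258 8.4766 0.0000 0.0000 0.0000
k=6: j=0 S=59.5909 intr=85.7691 cont=84.2686 V=85.7691[EX]; j=1 S=75.5739 intr=69.7861 cont=68.2857 V=69.7861[EX]; j=2 S=95.8437 intr=49.5163 cont=48.0159 V=49.5163[EX]; j=3 S=121.5500 intr=23.8100 cont=22.3095 V=23.8100[EX]; j=4 S=154.1511 intr=0.0000 cont=4.0760 V=4.0760[hold]; j=5 S=195.4961 intr=0.0000 cont=0.0000 V=0.0000[hold]; j=6 S=247.9304 intr=0.0000 cont=0.0000 V=0.0000[hold]  S*(6)=121.5500
k=5: j=0 S=67.1083 intr=78.2517 cont=76.7513 V=78.2517[EX]; j=1 S=85.1074 intr=60.2526 cont=58.7521 V=60.2526[EX]; j=2 S=107.9342 intr=37.4258 cont=35.9253 V=37.4258[EX]; j=3 S=136.8834 intr=8.4766 cont=13.5232 V=13.5232[hold]; j=4 S=173.5971 intr=0.0000 cont=1.9600 V=1.9600[hold]; j=5 S=220.1577 intr=0.0000 cont=0.0000 V=0.0000[hold]  S*(5)=107.9342
k=4: j=0 S=75.5739 intr=69.7861 cont=68.2857 V=69.7861[EX]; j=1 S=95.8437 intr=49.5163 cont=48.0159 V=49.5163[EX]; j=2 S=121.5500 intr=23.8100 cont=24.8773 V=24.8773[hold]; j=3 S=154.1511 intr=0.0000 cont=7.5000 V=7.5000[hold]; j=4 S=195.4961 intr=0.0000 cont=0.9425 V=0.9425[hold]  S*(4)=95.8437
k=3: j=0 S=85.1074 intr=60.2526 cont=58.7521 V=60.2526[EX]; j=1 S=107.9342 intr=37.4258 cont=36.4684 V=37.4258[EX]; j=2 S=136.8834 intr=8.4766 cont=15.7786 V=15.7786[hold]; j=3 S=173.5971 intr=0.0000 cont=4.0860 V=4.0860[hold]  S*(3)=107.9342
k=2: j=0 S=95.8437 intr=49.5163 cont=48.0159 V=49.5163[EX]; j=1 S=121.5500 intr=23.8100 cont=26.0250 V=26.0250[hold]; j=2 S=154.1511 intr=0.0000 cont=9.6663 V=9.6663[hold]  S*(2)=95.8437
k=1: j=0 S=107.9342 intr=37.4258 cont=37.0523 V=37.4258[EX]; j=1 S=136.8834 intr=8.4766 cont=17.4327 V=17.4327[hold]  S*(1)=107.9342
k=0: j=0 S=121.5500 intr=23.8100 cont=26.8666 V=26.8666[hold]  S*(0)=-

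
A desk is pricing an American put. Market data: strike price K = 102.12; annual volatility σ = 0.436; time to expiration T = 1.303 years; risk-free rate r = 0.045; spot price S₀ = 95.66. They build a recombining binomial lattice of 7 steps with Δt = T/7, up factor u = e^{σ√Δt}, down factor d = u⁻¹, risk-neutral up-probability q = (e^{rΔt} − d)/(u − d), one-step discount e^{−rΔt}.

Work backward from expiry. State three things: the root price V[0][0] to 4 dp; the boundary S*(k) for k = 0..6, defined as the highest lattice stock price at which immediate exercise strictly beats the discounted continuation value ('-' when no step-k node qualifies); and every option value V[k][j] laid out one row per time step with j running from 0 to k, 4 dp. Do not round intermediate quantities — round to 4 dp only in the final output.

Δt=0.18614, u=1.20697, d=0.82852, q=0.47534, disc=e^(-rΔt)=0.99166
k=7 terminal: V=max(K-S,0) → 76.4830 64.7729 47.7141 22.8634 0.0000 0.0000 0.0000 0.0000
k=6: j=0 S=30.9430 intr=71.1770 cont=70.3252 V=71.1770[EX]; j=1 S=45.0766 intr=57.0434 cont=56.1915 V=57.0434[EX]; j=2 S=65.6661 intr=36.4539 cont=35.6021 V=36.4539[EX]; j=3 S=95.6600 intr=6.4600 cont=11.8955 V=11.8955[hold]; j=4 S=139.3541 intr=0.0000 cont=0.0000 V=0.0000[hold]; j=5 S=203.0062 intr=0.0000 cont=0.0000 V=0.0000[hold]; j=6 S=295.7323 intr=0.0000 cont=0.0000 V=0.0000[hold]  S*(6)=65.6661
k=5: j=0 S=37.3471 intr=64.7729 cont=63.9211 V=64.7729[EX]; j=1 S=54.4059 intr=47.7141 cont=46.8622 V=47.7141[EX]; j=2 S=79.2566 intr=22.8634 cont=24.5737 V=24.5737[hold]; j=3 S=115.4583 intr=0.0000 cont=6.1890 V=6.1890[hold]; j=4 S=168.1956 intr=0.0000 cont=0.0000 V=0.0000[hold]; j=5 S=245.0214 intr=0.0000 cont=0.0000 V=0.0000[hold]  S*(5)=54.4059
k=4: j=0 S=45.0766 intr=57.0434 cont=56.1915 V=57.0434[EX]; j=1 S=65.6661 intr=36.4539 cont=36.4083 V=36.4539[EX]; j=2 S=95.6600 intr=6.4600 cont=15.7027 V=15.7027[hold]; j=3 S=139.3541 intr=0.0000 cont=3.2201 V=3.2201[hold]; j=4 S=203.0062 intr=0.0000 cont=0.0000 V=0.0000[hold]  S*(4)=65.6661
k=3: j=0 S=54.4059 intr=47.7141 cont=46.8622 V=47.7141[EX]; j=1 S=79.2566 intr=22.8634 cont=26.3683 V=26.3683[hold]; j=2 S=115.4583 intr=0.0000 cont=9.6877 V=9.6877[hold]; j=3 S=168.1956 intr=0.0000 cont=1.6754 V=1.6754[hold]  S*(3)=54.4059
k=2: j=0 S=65.6661 intr=36.4539 cont=37.2542 V=37.2542[hold]; j=1 S=95.6600 intr=6.4600 cont=18.2856 V=18.2856[hold]; j=2 S=139.3541 intr=0.0000 cont=5.8301 V=5.8301[hold]  S*(2)=-
k=1: j=0 S=79.2566 intr=22.8634 cont=28.0022 V=28.0022[hold]; j=1 S=115.4583 intr=0.0000 cont=12.2619 V=12.2619[hold]  S*(1)=-
k=0: j=0 S=95.6600 intr=6.4600 cont=20.3490 V=20.3490[hold]  S*(0)=-

price = 20.3490
boundary = - - - 54.4059 65.6661 54.4059 65.6661
tree:
20.3490
28.0022 12.2619
37.2542 18.2856 5.8301
47.7141 26.3683 9.6877 1.6754
57.0434 36.4539 15.7027 3.2201 0.0000
64.7729 47.7141 24.5737 6.1890 0.0000 0.0000
71.1770 57.0434 36.4539 11.8955 0.0000 0.0000 0.0000
76.4830 64.7729 47.7141 22.8634 0.0000 0.0000 0.0000 0.0000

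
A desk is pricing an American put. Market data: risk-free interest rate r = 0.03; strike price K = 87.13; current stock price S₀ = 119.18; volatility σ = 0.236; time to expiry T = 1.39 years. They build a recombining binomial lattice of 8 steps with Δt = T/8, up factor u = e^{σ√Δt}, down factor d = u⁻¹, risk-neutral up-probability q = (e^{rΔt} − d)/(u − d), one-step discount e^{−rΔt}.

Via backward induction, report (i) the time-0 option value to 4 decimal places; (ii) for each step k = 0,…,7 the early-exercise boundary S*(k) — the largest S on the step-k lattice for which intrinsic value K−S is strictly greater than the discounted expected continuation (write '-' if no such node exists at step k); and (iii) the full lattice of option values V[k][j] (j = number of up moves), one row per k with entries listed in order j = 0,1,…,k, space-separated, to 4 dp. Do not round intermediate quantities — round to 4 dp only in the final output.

Δt=0.17375  u=1.10337  d=0.90631  q=0.50195  discount=0.99480
step 8 (expiry): payoffs max(K−S,0) = 32.8772 21.0809 6.7195 0.0000 0.0000 0.0000 0.0000 0.0000 0.0000
step 7: (k=7,j=0): S=59.8611, (K−S)⁺=27.2689, hold=26.8159 ⇒ V=27.2689 exercise | (k=7,j=1): S=72.8769, (K−S)⁺=14.2531, hold=13.8001 ⇒ V=14.2531 exercise | (k=7,j=2): S=88.7228, (K−S)⁺=0.0000, hold=3.3293 ⇒ V=3.3293 continue | (k=7,j=3): S=108.0142, (K−S)⁺=0.0000, hold=0.0000 ⇒ V=0.0000 continue | (k=7,j=4): S=131.5001, (K−S)⁺=0.0000, hold=0.0000 ⇒ V=0.0000 continue | (k=7,j=5): S=160.0927, (K−S)⁺=0.0000, hold=0.0000 ⇒ V=0.0000 continue | (k=7,j=6): S=194.9023, (K−S)⁺=0.0000, hold=0.0000 ⇒ V=0.0000 continue | (k=7,j=7): S=237.2806, (K−S)⁺=0.0000, hold=0.0000 ⇒ V=0.0000 continue  boundary S*=72.8769
step 6: (k=6,j=0): S=66.0491, (K−S)⁺=21.0809, hold=20.6279 ⇒ V=21.0809 exercise | (k=6,j=1): S=80.4105, (K−S)⁺=6.7195, hold=8.7243 ⇒ V=8.7243 continue | (k=6,j=2): S=97.8944, (K−S)⁺=0.0000, hold=1.6495 ⇒ V=1.6495 continue | (k=6,j=3): S=119.1800, (K−S)⁺=0.0000, hold=0.0000 ⇒ V=0.0000 continue | (k=6,j=4): S=145.0938, (K−S)⁺=0.0000, hold=0.0000 ⇒ V=0.0000 continue | (k=6,j=5): S=176.6421, (K−S)⁺=0.0000, hold=0.0000 ⇒ V=0.0000 continue | (k=6,j=6): S=215.0501, (K−S)⁺=0.0000, hold=0.0000 ⇒ V=0.0000 continue  boundary S*=66.0491
step 5: (k=5,j=0): S=72.8769, (K−S)⁺=14.2531, hold=14.8012 ⇒ V=14.8012 continue | (k=5,j=1): S=88.7228, (K−S)⁺=0.0000, hold=5.1463 ⇒ V=5.1463 continue | (k=5,j=2): S=108.0142, (K−S)⁺=0.0000, hold=0.8173 ⇒ V=0.8173 continue | (k=5,j=3): S=131.5001, (K−S)⁺=0.0000, hold=0.0000 ⇒ V=0.0000 continue | (k=5,j=4): S=160.0927, (K−S)⁺=0.0000, hold=0.0000 ⇒ V=0.0000 continue | (k=5,j=5): S=194.9023, (K−S)⁺=0.0000, hold=0.0000 ⇒ V=0.0000 continue  boundary S*=-
step 4: (k=4,j=0): S=80.4105, (K−S)⁺=6.7195, hold=9.9032 ⇒ V=9.9032 continue | (k=4,j=1): S=97.8944, (K−S)⁺=0.0000, hold=2.9579 ⇒ V=2.9579 continue | (k=4,j=2): S=119.1800, (K−S)⁺=0.0000, hold=0.4049 ⇒ V=0.4049 continue | (k=4,j=3): S=145.0938, (K−S)⁺=0.0000, hold=0.0000 ⇒ V=0.0000 continue | (k=4,j=4): S=176.6421, (K−S)⁺=0.0000, hold=0.0000 ⇒ V=0.0000 continue  boundary S*=-
step 3: (k=3,j=0): S=88.7228, (K−S)⁺=0.0000, hold=6.3837 ⇒ V=6.3837 continue | (k=3,j=1): S=108.0142, (K−S)⁺=0.0000, hold=1.6677 ⇒ V=1.6677 continue | (k=3,j=2): S=131.5001, (K−S)⁺=0.0000, hold=0.2006 ⇒ V=0.2006 continue | (k=3,j=3): S=160.0927, (K−S)⁺=0.0000, hold=0.0000 ⇒ V=0.0000 continue  boundary S*=-
step 2: (k=2,j=0): S=97.8944, (K−S)⁺=0.0000, hold=3.9956 ⇒ V=3.9956 continue | (k=2,j=1): S=119.1800, (K−S)⁺=0.0000, hold=0.9265 ⇒ V=0.9265 continue | (k=2,j=2): S=145.0938, (K−S)⁺=0.0000, hold=0.0994 ⇒ V=0.0994 continue  boundary S*=-
step 1: (k=1,j=0): S=108.0142, (K−S)⁺=0.0000, hold=2.4423 ⇒ V=2.4423 continue | (k=1,j=1): S=131.5001, (K−S)⁺=0.0000, hold=0.5087 ⇒ V=0.5087 continue  boundary S*=-
step 0: (k=0,j=0): S=119.1800, (K−S)⁺=0.0000, hold=1.4641 ⇒ V=1.4641 continue  boundary S*=-

price = 1.4641
boundary = - - - - - - 66.0491 72.8769
tree:
1.4641
2.4423 0.5087
3.9956 0.9265 0.0994
6.3837 1.6677 0.2006 0.0000
9.9032 2.9579 0.4049 0.0000 0.0000
14.8012 5.1463 0.8173 0.0000 0.0000 0.0000
21.0809 8.7243 1.6495 0.0000 0.0000 0.0000 0.0000
27.2689 14.2531 3.3293 0.0000 0.0000 0.0000 0.0000 0.0000
32.8772 21.0809 6.7195 0.0000 0.0000 0.0000 0.0000 0.0000 0.0000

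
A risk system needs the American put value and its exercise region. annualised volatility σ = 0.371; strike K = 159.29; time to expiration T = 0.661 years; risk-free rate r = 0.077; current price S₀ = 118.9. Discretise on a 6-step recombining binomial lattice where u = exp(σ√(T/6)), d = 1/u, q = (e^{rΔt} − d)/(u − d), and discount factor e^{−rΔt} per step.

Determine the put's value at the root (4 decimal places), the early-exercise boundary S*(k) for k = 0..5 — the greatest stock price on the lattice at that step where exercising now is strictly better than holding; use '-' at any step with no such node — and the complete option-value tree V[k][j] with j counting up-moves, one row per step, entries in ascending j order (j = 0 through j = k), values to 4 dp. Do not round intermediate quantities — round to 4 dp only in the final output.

params: Δt=0.11017 u=1.13104 d=0.88414 q=0.50376 e^(-rΔt)=0.99155
t_6 payoffs: 102.4953 86.6349 66.3455 40.3900 7.1863 0.0000 0.0000
t_5: node(5,0) S=64.2372 payoff=95.0528 vs cont=93.7073 → 95.0528 [stop]  node(5,1) S=82.1760 payoff=77.1140 vs cont=75.7685 → 77.1140 [stop]  node(5,2) S=105.1242 payoff=54.1658 vs cont=52.8202 → 54.1658 [stop]  node(5,3) S=134.4810 payoff=24.8090 vs cont=23.4635 → 24.8090 [stop]  node(5,4) S=172.0358 payoff=0.0000 vs cont=3.5360 → 3.5360 [wait]  node(5,5) S=220.0781 payoff=0.0000 vs cont=0.0000 → 0.0000 [wait]  ⇒ S*(5)=134.4810
t_4: node(4,0) S=72.6551 payoff=86.6349 vs cont=85.2894 → 86.6349 [stop]  node(4,1) S=92.9445 payoff=66.3455 vs cont=65.0000 → 66.3455 [stop]  node(4,2) S=118.9000 payoff=40.3900 vs cont=39.0445 → 40.3900 [stop]  node(4,3) S=152.1037 payoff=7.1863 vs cont=13.9736 → 13.9736 [wait]  node(4,4) S=194.5799 payoff=0.0000 vs cont=1.7399 → 1.7399 [wait]  ⇒ S*(4)=118.9000
t_3: node(3,0) S=82.1760 payoff=77.1140 vs cont=75.7685 → 77.1140 [stop]  node(3,1) S=105.1242 payoff=54.1658 vs cont=52.8202 → 54.1658 [stop]  node(3,2) S=134.4810 payoff=24.8090 vs cont=26.8538 → 26.8538 [wait]  node(3,3) S=172.0358 payoff=0.0000 vs cont=7.7448 → 7.7448 [wait]  ⇒ S*(3)=105.1242
t_2: node(2,0) S=92.9445 payoff=66.3455 vs cont=65.0000 → 66.3455 [stop]  node(2,1) S=118.9000 payoff=40.3900 vs cont=40.0658 → 40.3900 [stop]  node(2,2) S=152.1037 payoff=7.1863 vs cont=17.0820 → 17.0820 [wait]  ⇒ S*(2)=118.9000
t_1: node(1,0) S=105.1242 payoff=54.1658 vs cont=52.8202 → 54.1658 [stop]  node(1,1) S=134.4810 payoff=24.8090 vs cont=28.4064 → 28.4064 [wait]  ⇒ S*(1)=105.1242
t_0: node(0,0) S=118.9000 payoff=40.3900 vs cont=40.8414 → 40.8414 [wait]  ⇒ S*(0)=-

price = 40.8414
boundary = - 105.1242 118.9000 105.1242 118.9000 134.4810
tree:
40.8414
54.1658 28.4064
66.3455 40.3900 17.0820
77.1140 54.1658 26.8538 7.7448
86.6349 66.3455 40.3900 13.9736 1.7399
95.0528 77.1140 54.1658 24.8090 3.5360 0.0000
102.4953 86.6349 66.3455 40.3900 7.1863 0.0000 0.0000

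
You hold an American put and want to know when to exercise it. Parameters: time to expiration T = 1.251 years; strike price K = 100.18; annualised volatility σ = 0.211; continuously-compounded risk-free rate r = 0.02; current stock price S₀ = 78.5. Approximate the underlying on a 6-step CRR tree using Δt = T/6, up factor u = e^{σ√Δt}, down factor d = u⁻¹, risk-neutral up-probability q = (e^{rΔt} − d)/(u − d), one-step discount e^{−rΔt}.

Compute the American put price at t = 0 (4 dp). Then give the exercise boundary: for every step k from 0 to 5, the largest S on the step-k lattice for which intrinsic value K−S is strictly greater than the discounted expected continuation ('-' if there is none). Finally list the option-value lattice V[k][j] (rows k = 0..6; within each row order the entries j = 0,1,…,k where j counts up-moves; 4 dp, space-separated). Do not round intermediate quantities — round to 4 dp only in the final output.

Δt=0.20850, u=1.10114, d=0.90815, q=0.49758, disc=e^(-rΔt)=0.99584
k=6 terminal: V=max(K-S,0) → 56.1434 46.7852 35.4383 21.6800 4.9979 0.0000 0.0000
k=5: j=0 S=48.4904 intr=51.6896 cont=51.2727 V=51.6896[EX]; j=1 S=58.7952 intr=41.3848 cont=40.9680 V=41.3848[EX]; j=2 S=71.2897 intr=28.8903 cont=28.4734 V=28.8903[EX]; j=3 S=86.4395 intr=13.7405 cont=13.3236 V=13.7405[EX]; j=4 S=104.8088 intr=0.0000 cont=2.5006 V=2.5006[hold]; j=5 S=127.0818 intr=0.0000 cont=0.0000 V=0.0000[hold]  S*(5)=86.4395
k=4: j=0 S=53.3948 intr=46.7852 cont=46.3683 V=46.7852[EX]; j=1 S=64.7417 intr=35.4383 cont=35.0214 V=35.4383[EX]; j=2 S=78.5000 intr=21.6800 cont=21.2631 V=21.6800[EX]; j=3 S=95.1821 intr=4.9979 cont=8.1138 V=8.1138[hold]; j=4 S=115.4092 intr=0.0000 cont=1.2511 V=1.2511[hold]  S*(4)=78.5000
k=3: j=0 S=58.7952 intr=41.3848 cont=40.9680 V=41.3848[EX]; j=1 S=71.2897 intr=28.8903 cont=28.4734 V=28.8903[EX]; j=2 S=86.4395 intr=13.7405 cont=14.8675 V=14.8675[hold]; j=3 S=104.8088 intr=0.0000 cont=4.6795 V=4.6795[hold]  S*(3)=71.2897
k=2: j=0 S=64.7417 intr=35.4383 cont=35.0214 V=35.4383[EX]; j=1 S=78.5000 intr=21.6800 cont=21.8216 V=21.8216[hold]; j=2 S=95.1821 intr=4.9979 cont=9.7573 V=9.7573[hold]  S*(2)=64.7417
k=1: j=0 S=71.2897 intr=28.8903 cont=28.5436 V=28.8903[EX]; j=1 S=86.4395 intr=13.7405 cont=15.7528 V=15.7528[hold]  S*(1)=71.2897
k=0: j=0 S=78.5000 intr=21.6800 cont=22.2602 V=22.2602[hold]  S*(0)=-

price = 22.2602
boundary = - 71.2897 64.7417 71.2897 78.5000 86.4395
tree:
22.2602
28.8903 15.7528
35.4383 21.8216 9.7573
41.3848 28.8903 14.8675 4.6795
46.7852 35.4383 21.6800 8.1138 1.2511
51.6896 41.3848 28.8903 13.7405 2.5006 0.0000
56.1434 46.7852 35.4383 21.6800 4.9979 0.0000 0.0000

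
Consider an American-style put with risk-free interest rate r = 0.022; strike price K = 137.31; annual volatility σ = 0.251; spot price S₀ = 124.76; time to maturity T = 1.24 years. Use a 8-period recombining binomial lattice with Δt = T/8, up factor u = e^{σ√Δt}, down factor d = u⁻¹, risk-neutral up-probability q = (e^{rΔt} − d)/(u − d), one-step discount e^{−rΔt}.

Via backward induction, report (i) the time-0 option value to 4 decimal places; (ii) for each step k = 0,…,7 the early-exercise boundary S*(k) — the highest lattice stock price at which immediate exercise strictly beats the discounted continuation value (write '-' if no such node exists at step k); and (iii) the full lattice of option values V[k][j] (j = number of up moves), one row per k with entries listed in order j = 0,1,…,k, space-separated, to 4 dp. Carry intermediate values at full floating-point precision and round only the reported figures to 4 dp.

Δt=0.15500  u=1.10387  d=0.90591  q=0.49257  discount=0.99660
step 8 (expiry): payoffs max(K−S,0) = 80.7195 68.3533 53.2848 34.9236 12.5500 0.0000 0.0000 0.0000 0.0000
step 7: (k=7,j=0): S=62.4684, (K−S)⁺=74.8416, hold=74.3742 ⇒ V=74.8416 exercise | (k=7,j=1): S=76.1190, (K−S)⁺=61.1910, hold=60.7236 ⇒ V=61.1910 exercise | (k=7,j=2): S=92.7526, (K−S)⁺=44.5574, hold=44.0900 ⇒ V=44.5574 exercise | (k=7,j=3): S=113.0209, (K−S)⁺=24.2891, hold=23.8216 ⇒ V=24.2891 exercise | (k=7,j=4): S=137.7184, (K−S)⁺=0.0000, hold=6.3466 ⇒ V=6.3466 continue | (k=7,j=5): S=167.8127, (K−S)⁺=0.0000, hold=0.0000 ⇒ V=0.0000 continue | (k=7,j=6): S=204.4832, (K−S)⁺=0.0000, hold=0.0000 ⇒ V=0.0000 continue | (k=7,j=7): S=249.1670, (K−S)⁺=0.0000, hold=0.0000 ⇒ V=0.0000 continue  boundary S*=113.0209
step 6: (k=6,j=0): S=68.9567, (K−S)⁺=68.3533, hold=67.8858 ⇒ V=68.3533 exercise | (k=6,j=1): S=84.0252, (K−S)⁺=53.2848, hold=52.8174 ⇒ V=53.2848 exercise | (k=6,j=2): S=102.3864, (K−S)⁺=34.9236, hold=34.4561 ⇒ V=34.9236 exercise | (k=6,j=3): S=124.7600, (K−S)⁺=12.5500, hold=15.3985 ⇒ V=15.3985 continue | (k=6,j=4): S=152.0226, (K−S)⁺=0.0000, hold=3.2095 ⇒ V=3.2095 continue | (k=6,j=5): S=185.2427, (K−S)⁺=0.0000, hold=0.0000 ⇒ V=0.0000 continue | (k=6,j=6): S=225.7221, (K−S)⁺=0.0000, hold=0.0000 ⇒ V=0.0000 continue  boundary S*=102.3864
step 5: (k=5,j=0): S=76.1190, (K−S)⁺=61.1910, hold=60.7236 ⇒ V=61.1910 exercise | (k=5,j=1): S=92.7526, (K−S)⁺=44.5574, hold=44.0900 ⇒ V=44.5574 exercise | (k=5,j=2): S=113.0209, (K−S)⁺=24.2891, hold=25.2200 ⇒ V=25.2200 continue | (k=5,j=3): S=137.7184, (K−S)⁺=0.0000, hold=9.3626 ⇒ V=9.3626 continue | (k=5,j=4): S=167.8127, (K−S)⁺=0.0000, hold=1.6230 ⇒ V=1.6230 continue | (k=5,j=5): S=204.4832, (K−S)⁺=0.0000, hold=0.0000 ⇒ V=0.0000 continue  boundary S*=92.7526
step 4: (k=4,j=0): S=84.0252, (K−S)⁺=53.2848, hold=52.8174 ⇒ V=53.2848 exercise | (k=4,j=1): S=102.3864, (K−S)⁺=34.9236, hold=34.9131 ⇒ V=34.9236 exercise | (k=4,j=2): S=124.7600, (K−S)⁺=12.5500, hold=17.3498 ⇒ V=17.3498 continue | (k=4,j=3): S=152.0226, (K−S)⁺=0.0000, hold=5.5314 ⇒ V=5.5314 continue | (k=4,j=4): S=185.2427, (K−S)⁺=0.0000, hold=0.8208 ⇒ V=0.8208 continue  boundary S*=102.3864
step 3: (k=3,j=0): S=92.7526, (K−S)⁺=44.5574, hold=44.0900 ⇒ V=44.5574 exercise | (k=3,j=1): S=113.0209, (K−S)⁺=24.2891, hold=26.1778 ⇒ V=26.1778 continue | (k=3,j=2): S=137.7184, (K−S)⁺=0.0000, hold=11.4892 ⇒ V=11.4892 continue | (k=3,j=3): S=167.8127, (K−S)⁺=0.0000, hold=3.2002 ⇒ V=3.2002 continue  boundary S*=92.7526
step 2: (k=2,j=0): S=102.3864, (K−S)⁺=34.9236, hold=35.3833 ⇒ V=35.3833 continue | (k=2,j=1): S=124.7600, (K−S)⁺=12.5500, hold=18.8781 ⇒ V=18.8781 continue | (k=2,j=2): S=152.0226, (K−S)⁺=0.0000, hold=7.3810 ⇒ V=7.3810 continue  boundary S*=-
step 1: (k=1,j=0): S=113.0209, (K−S)⁺=24.2891, hold=27.1606 ⇒ V=27.1606 continue | (k=1,j=1): S=137.7184, (K−S)⁺=0.0000, hold=13.1700 ⇒ V=13.1700 continue  boundary S*=-
step 0: (k=0,j=0): S=124.7600, (K−S)⁺=12.5500, hold=20.2002 ⇒ V=20.2002 continue  boundary S*=-

price = 20.2002
boundary = - - - 92.7526 102.3864 92.7526 102.3864 113.0209
tree:
20.2002
27.1606 13.1700
35.3833 18.8781 7.3810
44.5574 26.1778 11.4892 3.2002
53.2848 34.9236 17.3498 5.5314 0.8208
61.1910 44.5574 25.2200 9.3626 1.6230 0.0000
68.3533 53.2848 34.9236 15.3985 3.2095 0.0000 0.0000
74.8416 61.1910 44.5574 24.2891 6.3466 0.0000 0.0000 0.0000
80.7195 68.3533 53.2848 34.9236 12.5500 0.0000 0.0000 0.0000 0.0000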